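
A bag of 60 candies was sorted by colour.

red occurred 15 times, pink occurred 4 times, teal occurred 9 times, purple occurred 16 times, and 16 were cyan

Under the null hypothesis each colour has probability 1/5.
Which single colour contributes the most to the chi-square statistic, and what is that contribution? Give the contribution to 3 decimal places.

pink, 5.333

Under H₀ each category has probability 1/5, so each expected count is 60/5 = 12.
cat         O        E   (O−E)²/E
red        15       12     0.7500
pink        4       12     5.3333
teal        9       12     0.7500
purple     16       12     1.3333
cyan       16       12     1.3333
The largest term is for pink: 5.333.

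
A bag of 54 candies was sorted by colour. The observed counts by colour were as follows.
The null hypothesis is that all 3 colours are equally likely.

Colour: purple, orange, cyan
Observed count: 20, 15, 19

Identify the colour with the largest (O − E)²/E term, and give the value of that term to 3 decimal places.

Under H₀ each category has probability 1/3, so each expected count is 54/3 = 18.
purple: (20 − 18)²/18 = 4/18 = 0.2222
orange: (15 − 18)²/18 = 9/18 = 0.5000
cyan: (19 − 18)²/18 = 1/18 = 0.0556
The largest term is for orange: 0.500.

orange, 0.500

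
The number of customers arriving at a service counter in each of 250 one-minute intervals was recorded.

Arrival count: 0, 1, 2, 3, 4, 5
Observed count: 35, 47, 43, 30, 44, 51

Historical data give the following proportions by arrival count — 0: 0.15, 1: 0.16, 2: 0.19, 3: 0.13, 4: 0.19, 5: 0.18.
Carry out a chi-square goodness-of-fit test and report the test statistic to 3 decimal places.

Expected counts E_i = n·p_i: 250×0.15 = 37.5, 250×0.16 = 40, 250×0.19 = 47.5, 250×0.13 = 32.5, 250×0.19 = 47.5, 250×0.18 = 45.
cat         O        E   (O−E)²/E
0          35     37.5     0.1667
1          47       40     1.2250
2          43     47.5     0.4263
3          30     32.5     0.1923
4          44     47.5     0.2579
5          51       45     0.8000
Sum = 3.068

3.068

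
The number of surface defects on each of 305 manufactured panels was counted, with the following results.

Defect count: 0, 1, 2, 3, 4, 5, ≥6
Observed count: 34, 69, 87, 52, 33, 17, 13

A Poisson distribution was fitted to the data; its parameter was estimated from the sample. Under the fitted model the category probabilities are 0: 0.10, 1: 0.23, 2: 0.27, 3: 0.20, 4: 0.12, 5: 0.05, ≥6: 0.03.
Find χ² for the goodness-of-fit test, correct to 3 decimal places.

4.186

Expected counts E_i = n·p_i: 305×0.10 = 30.5, 305×0.23 = 70.15, 305×0.27 = 82.35, 305×0.20 = 61, 305×0.12 = 36.6, 305×0.05 = 15.25, 305×0.03 = 9.15.
0: (34 − 30.5)²/30.5 = 12.25/30.5 = 0.4016
1: (69 − 70.15)²/70.15 = 1.3225/70.15 = 0.0189
2: (87 − 82.35)²/82.35 = 21.6225/82.35 = 0.2626
3: (52 − 61)²/61 = 81/61 = 1.3279
4: (33 − 36.6)²/36.6 = 12.96/36.6 = 0.3541
5: (17 − 15.25)²/15.25 = 3.0625/15.25 = 0.2008
≥6: (13 − 9.15)²/9.15 = 14.8225/9.15 = 1.6199
Sum = 4.186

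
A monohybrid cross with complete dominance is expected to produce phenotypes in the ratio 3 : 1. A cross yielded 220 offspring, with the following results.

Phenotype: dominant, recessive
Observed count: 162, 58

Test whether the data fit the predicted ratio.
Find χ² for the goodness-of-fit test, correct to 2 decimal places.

Ratio total = 4. Expected counts: 220×3/4 = 165, 220×1/4 = 55.
cat            O        E   (O−E)²/E
dominant     162      165      0.055
recessive     58       55      0.164
Sum = 0.22

0.22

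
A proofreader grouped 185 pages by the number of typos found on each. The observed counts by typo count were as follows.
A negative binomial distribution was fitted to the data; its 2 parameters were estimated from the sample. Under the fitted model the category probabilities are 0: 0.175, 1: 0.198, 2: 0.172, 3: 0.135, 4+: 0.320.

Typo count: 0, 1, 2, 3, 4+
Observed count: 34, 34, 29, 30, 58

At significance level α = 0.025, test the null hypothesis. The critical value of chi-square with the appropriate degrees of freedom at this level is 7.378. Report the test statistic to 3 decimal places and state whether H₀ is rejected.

Expected counts E_i = n·p_i: 185×0.175 = 32.375, 185×0.198 = 36.63, 185×0.172 = 31.82, 185×0.135 = 24.975, 185×0.320 = 59.2.
cat         O        E   (O−E)²/E
0          34   32.375     0.0816
1          34    36.63     0.1888
2          29    31.82     0.2499
3          30   24.975     1.0110
4+         58     59.2     0.0243
Sum = 1.556
df = 2. Since 1.556 < 7.378, we do not reject H₀.

1.556; do not reject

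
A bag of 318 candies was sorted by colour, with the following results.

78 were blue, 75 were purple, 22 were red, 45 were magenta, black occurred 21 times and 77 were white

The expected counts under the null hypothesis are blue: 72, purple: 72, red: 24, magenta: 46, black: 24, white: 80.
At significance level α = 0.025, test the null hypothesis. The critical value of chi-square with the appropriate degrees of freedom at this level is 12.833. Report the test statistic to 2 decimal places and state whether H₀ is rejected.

1.30; do not reject

blue: (78 − 72)²/72 = 36/72 = 0.500
purple: (75 − 72)²/72 = 9/72 = 0.125
red: (22 − 24)²/24 = 4/24 = 0.167
magenta: (45 − 46)²/46 = 1/46 = 0.022
black: (21 − 24)²/24 = 9/24 = 0.375
white: (77 − 80)²/80 = 9/80 = 0.113
Sum = 1.30
df = 5. Since 1.30 < 12.833, we do not reject H₀.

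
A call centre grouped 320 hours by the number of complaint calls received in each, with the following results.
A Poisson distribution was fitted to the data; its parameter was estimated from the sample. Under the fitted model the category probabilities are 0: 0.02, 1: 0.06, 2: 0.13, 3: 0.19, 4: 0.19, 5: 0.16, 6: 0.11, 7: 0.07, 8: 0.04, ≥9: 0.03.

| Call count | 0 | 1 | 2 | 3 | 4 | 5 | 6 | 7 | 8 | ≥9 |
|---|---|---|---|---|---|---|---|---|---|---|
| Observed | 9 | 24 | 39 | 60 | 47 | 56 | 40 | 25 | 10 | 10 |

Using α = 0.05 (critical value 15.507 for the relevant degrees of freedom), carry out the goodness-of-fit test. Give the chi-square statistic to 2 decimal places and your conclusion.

Expected counts E_i = n·p_i: 320×0.02 = 6.4, 320×0.06 = 19.2, 320×0.13 = 41.6, 320×0.19 = 60.8, 320×0.19 = 60.8, 320×0.16 = 51.2, 320×0.11 = 35.2, 320×0.07 = 22.4, 320×0.04 = 12.8, 320×0.03 = 9.6.
0: (9 − 6.4)²/6.4 = 6.76/6.4 = 1.056
1: (24 − 19.2)²/19.2 = 23.04/19.2 = 1.200
2: (39 − 41.6)²/41.6 = 6.76/41.6 = 0.163
3: (60 − 60.8)²/60.8 = 0.64/60.8 = 0.011
4: (47 − 60.8)²/60.8 = 190.44/60.8 = 3.132
5: (56 − 51.2)²/51.2 = 23.04/51.2 = 0.450
6: (40 − 35.2)²/35.2 = 23.04/35.2 = 0.655
7: (25 − 22.4)²/22.4 = 6.76/22.4 = 0.302
8: (10 − 12.8)²/12.8 = 7.84/12.8 = 0.613
≥9: (10 − 9.6)²/9.6 = 0.16/9.6 = 0.017
Sum = 7.60
df = 8. Since 7.60 < 15.507, we do not reject H₀.

7.60; do not reject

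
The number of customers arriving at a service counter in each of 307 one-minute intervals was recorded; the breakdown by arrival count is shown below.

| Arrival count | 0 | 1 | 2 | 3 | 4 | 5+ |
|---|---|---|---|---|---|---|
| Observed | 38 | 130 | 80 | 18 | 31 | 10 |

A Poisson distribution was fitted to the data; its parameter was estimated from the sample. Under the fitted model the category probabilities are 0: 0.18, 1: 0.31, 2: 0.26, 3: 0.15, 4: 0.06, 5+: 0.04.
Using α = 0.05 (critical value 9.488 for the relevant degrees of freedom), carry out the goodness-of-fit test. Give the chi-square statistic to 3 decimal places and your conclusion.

Expected counts E_i = n·p_i: 307×0.18 = 55.26, 307×0.31 = 95.17, 307×0.26 = 79.82, 307×0.15 = 46.05, 307×0.06 = 18.42, 307×0.04 = 12.28.
χ² = (38−55.26)²/55.26 + (130−95.17)²/95.17 + (80−79.82)²/79.82 + (18−46.05)²/46.05 + (31−18.42)²/18.42 + (10−12.28)²/12.28
   = 5.3910 + 12.7470 + 0.0004 + 17.0858 + 8.5916 + 0.4233
Sum = 44.239
df = 4. Since 44.239 > 9.488, we reject H₀.

44.239; reject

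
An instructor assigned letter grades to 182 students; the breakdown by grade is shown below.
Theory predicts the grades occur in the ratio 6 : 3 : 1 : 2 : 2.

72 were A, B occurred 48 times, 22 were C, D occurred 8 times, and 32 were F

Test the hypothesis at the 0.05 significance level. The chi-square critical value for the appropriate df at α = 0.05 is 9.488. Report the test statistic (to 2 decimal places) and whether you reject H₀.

Ratio total = 14. Expected counts: 182×6/14 = 78, 182×3/14 = 39, 182×1/14 = 13, 182×2/14 = 26, 182×2/14 = 26.
cat         O        E   (O−E)²/E
A          72       78      0.462
B          48       39      2.077
C          22       13      6.231
D           8       26     12.462
F          32       26      1.385
Sum = 22.62
df = 4. Since 22.62 > 9.488, we reject H₀.

22.62; reject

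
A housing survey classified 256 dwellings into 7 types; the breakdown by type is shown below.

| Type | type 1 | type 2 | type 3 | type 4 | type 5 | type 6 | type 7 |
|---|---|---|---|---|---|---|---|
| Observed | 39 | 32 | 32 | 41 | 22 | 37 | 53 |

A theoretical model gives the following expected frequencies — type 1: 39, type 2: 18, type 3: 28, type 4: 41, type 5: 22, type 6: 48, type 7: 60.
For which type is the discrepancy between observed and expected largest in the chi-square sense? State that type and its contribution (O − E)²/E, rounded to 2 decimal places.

type 2, 10.89

χ² = (39−39)²/39 + (32−18)²/18 + (32−28)²/28 + (41−41)²/41 + (22−22)²/22 + (37−48)²/48 + (53−60)²/60
   = 0.000 + 10.889 + 0.571 + 0.000 + 0.000 + 2.521 + 0.817
The largest term is for type 2: 10.89.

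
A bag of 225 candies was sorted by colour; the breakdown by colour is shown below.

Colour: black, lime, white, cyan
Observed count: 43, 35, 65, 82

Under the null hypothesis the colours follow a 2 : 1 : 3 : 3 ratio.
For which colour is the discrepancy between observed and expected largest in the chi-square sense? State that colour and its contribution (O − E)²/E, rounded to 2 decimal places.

lime, 4.00

Ratio total = 9. Expected counts: 225×2/9 = 50, 225×1/9 = 25, 225×3/9 = 75, 225×3/9 = 75.
black: (43 − 50)²/50 = 49/50 = 0.980
lime: (35 − 25)²/25 = 100/25 = 4.000
white: (65 − 75)²/75 = 100/75 = 1.333
cyan: (82 − 75)²/75 = 49/75 = 0.653
The largest term is for lime: 4.00.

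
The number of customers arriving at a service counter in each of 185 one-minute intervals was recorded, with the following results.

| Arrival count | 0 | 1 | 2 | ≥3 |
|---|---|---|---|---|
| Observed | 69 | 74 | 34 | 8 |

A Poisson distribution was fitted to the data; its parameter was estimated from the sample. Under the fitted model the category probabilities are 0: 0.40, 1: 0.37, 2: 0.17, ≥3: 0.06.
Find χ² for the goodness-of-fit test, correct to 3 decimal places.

1.860

Expected counts E_i = n·p_i: 185×0.40 = 74, 185×0.37 = 68.45, 185×0.17 = 31.45, 185×0.06 = 11.1.
0: (69 − 74)²/74 = 25/74 = 0.3378
1: (74 − 68.45)²/68.45 = 30.8025/68.45 = 0.4500
2: (34 − 31.45)²/31.45 = 6.5025/31.45 = 0.2068
≥3: (8 − 11.1)²/11.1 = 9.61/11.1 = 0.8658
Sum = 1.860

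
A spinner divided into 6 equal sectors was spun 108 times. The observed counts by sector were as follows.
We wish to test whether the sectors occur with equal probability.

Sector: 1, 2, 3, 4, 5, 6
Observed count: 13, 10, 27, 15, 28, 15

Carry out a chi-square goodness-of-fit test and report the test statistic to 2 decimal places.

16.00

Expected count for each of the 6 categories: 108/6 = 18.
cat         O        E   (O−E)²/E
1          13       18      1.389
2          10       18      3.556
3          27       18      4.500
4          15       18      0.500
5          28       18      5.556
6          15       18      0.500
Sum = 16.00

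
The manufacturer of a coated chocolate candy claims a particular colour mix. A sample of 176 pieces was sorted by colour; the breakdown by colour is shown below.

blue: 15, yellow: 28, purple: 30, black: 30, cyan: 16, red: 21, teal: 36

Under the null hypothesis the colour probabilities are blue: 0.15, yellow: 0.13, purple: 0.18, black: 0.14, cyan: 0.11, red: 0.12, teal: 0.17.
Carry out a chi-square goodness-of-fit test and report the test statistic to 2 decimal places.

Expected counts E_i = n·p_i: 176×0.15 = 26.4, 176×0.13 = 22.88, 176×0.18 = 31.68, 176×0.14 = 24.64, 176×0.11 = 19.36, 176×0.12 = 21.12, 176×0.17 = 29.92.
cat         O        E   (O−E)²/E
blue       15     26.4      4.923
yellow     28    22.88      1.146
purple     30    31.68      0.089
black      30    24.64      1.166
cyan       16    19.36      0.583
red        21    21.12      0.001
teal       36    29.92      1.236
Sum = 9.14

9.14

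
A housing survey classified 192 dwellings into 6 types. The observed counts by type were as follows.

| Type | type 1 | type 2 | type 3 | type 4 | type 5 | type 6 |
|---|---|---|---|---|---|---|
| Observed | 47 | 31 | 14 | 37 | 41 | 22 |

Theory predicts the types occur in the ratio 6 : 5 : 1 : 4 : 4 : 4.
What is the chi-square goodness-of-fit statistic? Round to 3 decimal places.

12.983

Ratio total = 24. Expected counts: 192×6/24 = 48, 192×5/24 = 40, 192×1/24 = 8, 192×4/24 = 32, 192×4/24 = 32, 192×4/24 = 32.
cat         O        E   (O−E)²/E
type 1     47       48     0.0208
type 2     31       40     2.0250
type 3     14        8     4.5000
type 4     37       32     0.7813
type 5     41       32     2.5313
type 6     22       32     3.1250
Sum = 12.983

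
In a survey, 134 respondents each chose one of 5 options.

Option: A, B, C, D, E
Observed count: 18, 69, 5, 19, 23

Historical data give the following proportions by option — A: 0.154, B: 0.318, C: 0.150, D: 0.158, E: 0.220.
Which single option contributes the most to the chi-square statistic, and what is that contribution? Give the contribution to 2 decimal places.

B, 16.34

Expected counts E_i = n·p_i: 134×0.154 = 20.636, 134×0.318 = 42.612, 134×0.150 = 20.1, 134×0.158 = 21.172, 134×0.220 = 29.48.
cat         O        E   (O−E)²/E
A          18   20.636      0.337
B          69   42.612     16.341
C           5     20.1     11.344
D          19   21.172      0.223
E          23    29.48      1.424
The largest term is for B: 16.34.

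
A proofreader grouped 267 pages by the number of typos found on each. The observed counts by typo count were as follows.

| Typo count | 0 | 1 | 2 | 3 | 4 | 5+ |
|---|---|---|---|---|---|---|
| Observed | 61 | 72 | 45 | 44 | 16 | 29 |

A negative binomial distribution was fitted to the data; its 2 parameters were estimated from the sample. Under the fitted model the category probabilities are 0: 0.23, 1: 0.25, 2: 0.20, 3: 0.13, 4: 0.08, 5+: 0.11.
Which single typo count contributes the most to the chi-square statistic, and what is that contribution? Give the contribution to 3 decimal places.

3, 2.486

Expected counts E_i = n·p_i: 267×0.23 = 61.41, 267×0.25 = 66.75, 267×0.20 = 53.4, 267×0.13 = 34.71, 267×0.08 = 21.36, 267×0.11 = 29.37.
0: (61 − 61.41)²/61.41 = 0.1681/61.41 = 0.0027
1: (72 − 66.75)²/66.75 = 27.5625/66.75 = 0.4129
2: (45 − 53.4)²/53.4 = 70.56/53.4 = 1.3213
3: (44 − 34.71)²/34.71 = 86.3041/34.71 = 2.4864
4: (16 − 21.36)²/21.36 = 28.7296/21.36 = 1.3450
5+: (29 − 29.37)²/29.37 = 0.1369/29.37 = 0.0047
The largest term is for 3: 2.486.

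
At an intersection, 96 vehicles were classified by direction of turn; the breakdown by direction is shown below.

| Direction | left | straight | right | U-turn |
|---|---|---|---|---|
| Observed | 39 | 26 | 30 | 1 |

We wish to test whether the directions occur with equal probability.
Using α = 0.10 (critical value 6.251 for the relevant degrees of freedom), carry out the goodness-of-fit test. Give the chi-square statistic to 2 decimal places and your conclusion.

Expected count for each of the 4 categories: 96/4 = 24.
χ² = (39−24)²/24 + (26−24)²/24 + (30−24)²/24 + (1−24)²/24
   = 9.375 + 0.167 + 1.500 + 22.042
Sum = 33.08
df = 3. Since 33.08 > 6.251, we reject H₀.

33.08; reject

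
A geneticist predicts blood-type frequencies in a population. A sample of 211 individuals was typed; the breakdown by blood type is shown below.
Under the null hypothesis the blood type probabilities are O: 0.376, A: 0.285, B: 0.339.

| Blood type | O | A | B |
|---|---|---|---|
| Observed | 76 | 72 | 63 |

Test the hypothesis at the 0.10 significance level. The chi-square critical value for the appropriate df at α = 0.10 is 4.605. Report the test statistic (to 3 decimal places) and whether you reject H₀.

3.498; do not reject

Expected counts E_i = n·p_i: 211×0.376 = 79.336, 211×0.285 = 60.135, 211×0.339 = 71.529.
χ² = (76−79.336)²/79.336 + (72−60.135)²/60.135 + (63−71.529)²/71.529
   = 0.1403 + 2.3410 + 1.0170
Sum = 3.498
df = 2. Since 3.498 < 4.605, we do not reject H₀.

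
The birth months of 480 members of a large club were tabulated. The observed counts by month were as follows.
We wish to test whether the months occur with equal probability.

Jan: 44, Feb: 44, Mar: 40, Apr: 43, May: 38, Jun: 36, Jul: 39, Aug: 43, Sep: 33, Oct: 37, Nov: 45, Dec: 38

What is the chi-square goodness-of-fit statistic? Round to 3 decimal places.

Under H₀ each category has probability 1/12, so each expected count is 480/12 = 40.
Jan: (44 − 40)²/40 = 16/40 = 0.4000
Feb: (44 − 40)²/40 = 16/40 = 0.4000
Mar: (40 − 40)²/40 = 0/40 = 0.0000
Apr: (43 − 40)²/40 = 9/40 = 0.2250
May: (38 − 40)²/40 = 4/40 = 0.1000
Jun: (36 − 40)²/40 = 16/40 = 0.4000
Jul: (39 − 40)²/40 = 1/40 = 0.0250
Aug: (43 − 40)²/40 = 9/40 = 0.2250
Sep: (33 − 40)²/40 = 49/40 = 1.2250
Oct: (37 − 40)²/40 = 9/40 = 0.2250
Nov: (45 − 40)²/40 = 25/40 = 0.6250
Dec: (38 − 40)²/40 = 4/40 = 0.1000
Sum = 3.950

3.950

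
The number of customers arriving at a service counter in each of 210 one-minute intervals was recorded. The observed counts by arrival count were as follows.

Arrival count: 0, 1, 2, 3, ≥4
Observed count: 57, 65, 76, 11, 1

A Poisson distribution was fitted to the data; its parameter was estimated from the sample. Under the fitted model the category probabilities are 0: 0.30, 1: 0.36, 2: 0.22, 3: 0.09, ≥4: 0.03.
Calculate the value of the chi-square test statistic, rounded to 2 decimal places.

29.04

Expected counts E_i = n·p_i: 210×0.30 = 63, 210×0.36 = 75.6, 210×0.22 = 46.2, 210×0.09 = 18.9, 210×0.03 = 6.3.
0: (57 − 63)²/63 = 36/63 = 0.571
1: (65 − 75.6)²/75.6 = 112.36/75.6 = 1.486
2: (76 − 46.2)²/46.2 = 888.04/46.2 = 19.222
3: (11 − 18.9)²/18.9 = 62.41/18.9 = 3.302
≥4: (1 − 6.3)²/6.3 = 28.09/6.3 = 4.459
Sum = 29.04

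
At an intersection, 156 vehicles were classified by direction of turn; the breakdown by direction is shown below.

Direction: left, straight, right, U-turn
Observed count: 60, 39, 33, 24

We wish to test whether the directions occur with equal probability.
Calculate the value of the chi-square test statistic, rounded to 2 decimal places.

18.00

Expected count for each of the 4 categories: 156/4 = 39.
left: (60 − 39)²/39 = 441/39 = 11.308
straight: (39 − 39)²/39 = 0/39 = 0.000
right: (33 − 39)²/39 = 36/39 = 0.923
U-turn: (24 − 39)²/39 = 225/39 = 5.769
Sum = 18.00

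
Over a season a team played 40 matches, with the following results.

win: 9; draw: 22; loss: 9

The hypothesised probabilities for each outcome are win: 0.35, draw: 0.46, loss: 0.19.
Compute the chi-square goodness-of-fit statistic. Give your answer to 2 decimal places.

2.75

Expected counts E_i = n·p_i: 40×0.35 = 14, 40×0.46 = 18.4, 40×0.19 = 7.6.
cat         O        E   (O−E)²/E
win         9       14      1.786
draw       22     18.4      0.704
loss        9      7.6      0.258
Sum = 2.75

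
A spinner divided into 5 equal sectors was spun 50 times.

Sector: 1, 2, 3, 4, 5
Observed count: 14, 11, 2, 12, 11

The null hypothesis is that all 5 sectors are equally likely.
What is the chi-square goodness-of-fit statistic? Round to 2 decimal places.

8.60

Under H₀ each category has probability 1/5, so each expected count is 50/5 = 10.
χ² = (14−10)²/10 + (11−10)²/10 + (2−10)²/10 + (12−10)²/10 + (11−10)²/10
   = 1.600 + 0.100 + 6.400 + 0.400 + 0.100
Sum = 8.60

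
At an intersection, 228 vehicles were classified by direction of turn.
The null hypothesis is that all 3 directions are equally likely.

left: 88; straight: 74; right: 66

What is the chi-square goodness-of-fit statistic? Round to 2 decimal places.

Expected count for each of the 3 categories: 228/3 = 76.
left: (88 − 76)²/76 = 144/76 = 1.895
straight: (74 − 76)²/76 = 4/76 = 0.053
right: (66 − 76)²/76 = 100/76 = 1.316
Sum = 3.26

3.26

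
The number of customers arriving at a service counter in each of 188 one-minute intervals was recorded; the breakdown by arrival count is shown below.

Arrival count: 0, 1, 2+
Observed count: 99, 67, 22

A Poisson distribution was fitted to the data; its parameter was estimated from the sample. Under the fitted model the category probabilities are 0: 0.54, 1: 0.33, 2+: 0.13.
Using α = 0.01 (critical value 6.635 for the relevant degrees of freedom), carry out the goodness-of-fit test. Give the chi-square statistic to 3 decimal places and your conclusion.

0.703; do not reject

Expected counts E_i = n·p_i: 188×0.54 = 101.52, 188×0.33 = 62.04, 188×0.13 = 24.44.
cat         O        E   (O−E)²/E
0          99   101.52     0.0626
1          67    62.04     0.3965
2+         22    24.44     0.2436
Sum = 0.703
df = 1. Since 0.703 < 6.635, we do not reject H₀.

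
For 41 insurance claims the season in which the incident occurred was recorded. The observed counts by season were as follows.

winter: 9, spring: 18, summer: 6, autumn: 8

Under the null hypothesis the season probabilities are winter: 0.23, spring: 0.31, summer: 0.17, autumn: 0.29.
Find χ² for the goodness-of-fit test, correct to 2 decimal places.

3.63

Expected counts E_i = n·p_i: 41×0.23 = 9.43, 41×0.31 = 12.71, 41×0.17 = 6.97, 41×0.29 = 11.89.
cat         O        E   (O−E)²/E
winter      9     9.43      0.020
spring     18    12.71      2.202
summer      6     6.97      0.135
autumn      8    11.89      1.273
Sum = 3.63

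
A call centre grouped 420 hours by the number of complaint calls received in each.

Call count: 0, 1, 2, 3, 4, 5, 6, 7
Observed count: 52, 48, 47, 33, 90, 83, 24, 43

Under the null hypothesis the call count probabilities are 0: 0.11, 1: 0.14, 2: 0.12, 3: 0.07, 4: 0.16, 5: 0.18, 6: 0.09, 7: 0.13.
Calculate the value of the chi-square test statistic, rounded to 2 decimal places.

Expected counts E_i = n·p_i: 420×0.11 = 46.2, 420×0.14 = 58.8, 420×0.12 = 50.4, 420×0.07 = 29.4, 420×0.16 = 67.2, 420×0.18 = 75.6, 420×0.09 = 37.8, 420×0.13 = 54.6.
0: (52 − 46.2)²/46.2 = 33.64/46.2 = 0.728
1: (48 − 58.8)²/58.8 = 116.64/58.8 = 1.984
2: (47 − 50.4)²/50.4 = 11.56/50.4 = 0.229
3: (33 − 29.4)²/29.4 = 12.96/29.4 = 0.441
4: (90 − 67.2)²/67.2 = 519.84/67.2 = 7.736
5: (83 − 75.6)²/75.6 = 54.76/75.6 = 0.724
6: (24 − 37.8)²/37.8 = 190.44/37.8 = 5.038
7: (43 − 54.6)²/54.6 = 134.56/54.6 = 2.464
Sum = 19.34

19.34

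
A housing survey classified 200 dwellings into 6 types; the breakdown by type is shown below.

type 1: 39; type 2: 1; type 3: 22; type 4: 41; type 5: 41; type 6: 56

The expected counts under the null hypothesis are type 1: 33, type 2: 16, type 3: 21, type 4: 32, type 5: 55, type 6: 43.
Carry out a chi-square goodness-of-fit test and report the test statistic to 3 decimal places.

χ² = (39−33)²/33 + (1−16)²/16 + (22−21)²/21 + (41−32)²/32 + (41−55)²/55 + (56−43)²/43
   = 1.0909 + 14.0625 + 0.0476 + 2.5313 + 3.5636 + 3.9302
Sum = 25.226

25.226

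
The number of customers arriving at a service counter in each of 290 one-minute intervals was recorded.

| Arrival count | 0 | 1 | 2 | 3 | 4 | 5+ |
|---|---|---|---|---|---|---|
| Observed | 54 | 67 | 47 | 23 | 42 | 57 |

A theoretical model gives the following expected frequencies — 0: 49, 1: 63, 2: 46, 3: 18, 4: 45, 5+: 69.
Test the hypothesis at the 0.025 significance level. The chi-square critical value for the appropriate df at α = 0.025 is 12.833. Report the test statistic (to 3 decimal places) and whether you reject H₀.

4.462; do not reject

cat         O        E   (O−E)²/E
0          54       49     0.5102
1          67       63     0.2540
2          47       46     0.0217
3          23       18     1.3889
4          42       45     0.2000
5+         57       69     2.0870
Sum = 4.462
df = 5. Since 4.462 < 12.833, we do not reject H₀.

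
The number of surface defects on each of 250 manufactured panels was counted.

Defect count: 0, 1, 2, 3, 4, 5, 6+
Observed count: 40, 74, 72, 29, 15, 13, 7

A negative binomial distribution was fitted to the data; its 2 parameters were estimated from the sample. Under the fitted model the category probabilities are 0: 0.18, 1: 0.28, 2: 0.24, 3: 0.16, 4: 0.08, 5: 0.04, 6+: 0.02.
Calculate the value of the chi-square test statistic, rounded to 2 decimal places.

Expected counts E_i = n·p_i: 250×0.18 = 45, 250×0.28 = 70, 250×0.24 = 60, 250×0.16 = 40, 250×0.08 = 20, 250×0.04 = 10, 250×0.02 = 5.
χ² = (40−45)²/45 + (74−70)²/70 + (72−60)²/60 + (29−40)²/40 + (15−20)²/20 + (13−10)²/10 + (7−5)²/5
   = 0.556 + 0.229 + 2.400 + 3.025 + 1.250 + 0.900 + 0.800
Sum = 9.16

9.16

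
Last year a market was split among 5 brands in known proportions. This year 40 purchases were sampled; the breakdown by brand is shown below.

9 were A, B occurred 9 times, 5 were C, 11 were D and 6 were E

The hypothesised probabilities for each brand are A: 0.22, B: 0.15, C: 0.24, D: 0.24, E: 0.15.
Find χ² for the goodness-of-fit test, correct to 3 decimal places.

3.913

Expected counts E_i = n·p_i: 40×0.22 = 8.8, 40×0.15 = 6, 40×0.24 = 9.6, 40×0.24 = 9.6, 40×0.15 = 6.
cat         O        E   (O−E)²/E
A           9      8.8     0.0045
B           9        6     1.5000
C           5      9.6     2.2042
D          11      9.6     0.2042
E           6        6     0.0000
Sum = 3.913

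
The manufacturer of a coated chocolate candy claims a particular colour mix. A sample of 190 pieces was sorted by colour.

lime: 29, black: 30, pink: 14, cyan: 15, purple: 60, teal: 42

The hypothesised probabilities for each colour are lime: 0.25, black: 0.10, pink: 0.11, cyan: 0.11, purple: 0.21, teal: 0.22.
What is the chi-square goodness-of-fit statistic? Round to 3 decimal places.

Expected counts E_i = n·p_i: 190×0.25 = 47.5, 190×0.10 = 19, 190×0.11 = 20.9, 190×0.11 = 20.9, 190×0.21 = 39.9, 190×0.22 = 41.8.
lime: (29 − 47.5)²/47.5 = 342.25/47.5 = 7.2053
black: (30 − 19)²/19 = 121/19 = 6.3684
pink: (14 − 20.9)²/20.9 = 47.61/20.9 = 2.2780
cyan: (15 − 20.9)²/20.9 = 34.81/20.9 = 1.6656
purple: (60 − 39.9)²/39.9 = 404.01/39.9 = 10.1256
teal: (42 − 41.8)²/41.8 = 0.04/41.8 = 0.0010
Sum = 27.644

27.644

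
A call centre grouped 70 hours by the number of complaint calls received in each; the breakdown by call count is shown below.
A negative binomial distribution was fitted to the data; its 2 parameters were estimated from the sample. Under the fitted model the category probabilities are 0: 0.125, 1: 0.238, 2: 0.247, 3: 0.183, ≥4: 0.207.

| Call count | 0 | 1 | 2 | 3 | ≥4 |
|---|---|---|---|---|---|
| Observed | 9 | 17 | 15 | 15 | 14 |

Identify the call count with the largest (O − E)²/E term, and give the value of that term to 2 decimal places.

Expected counts E_i = n·p_i: 70×0.125 = 8.75, 70×0.238 = 16.66, 70×0.247 = 17.29, 70×0.183 = 12.81, 70×0.207 = 14.49.
cat         O        E   (O−E)²/E
0           9     8.75      0.007
1          17    16.66      0.007
2          15    17.29      0.303
3          15    12.81      0.374
≥4         14    14.49      0.017
The largest term is for 3: 0.37.

3, 0.37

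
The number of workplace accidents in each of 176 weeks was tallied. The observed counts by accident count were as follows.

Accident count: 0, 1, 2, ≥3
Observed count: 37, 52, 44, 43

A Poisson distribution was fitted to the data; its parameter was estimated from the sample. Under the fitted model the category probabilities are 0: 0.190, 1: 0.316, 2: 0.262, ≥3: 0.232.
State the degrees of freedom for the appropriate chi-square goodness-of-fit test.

There are k = 4 categories and 1 parameter estimated from the data, so df = 4 − 1 − 1 = 2.

2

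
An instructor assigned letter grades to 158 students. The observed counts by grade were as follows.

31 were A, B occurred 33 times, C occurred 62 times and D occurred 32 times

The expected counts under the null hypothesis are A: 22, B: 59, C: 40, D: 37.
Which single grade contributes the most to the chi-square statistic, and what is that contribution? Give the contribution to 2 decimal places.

C, 12.10

cat         O        E   (O−E)²/E
A          31       22      3.682
B          33       59     11.458
C          62       40     12.100
D          32       37      0.676
The largest term is for C: 12.10.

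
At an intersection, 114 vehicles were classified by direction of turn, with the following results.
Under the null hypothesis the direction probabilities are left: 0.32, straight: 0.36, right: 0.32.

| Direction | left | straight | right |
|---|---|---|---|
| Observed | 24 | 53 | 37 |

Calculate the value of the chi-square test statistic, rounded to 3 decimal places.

Expected counts E_i = n·p_i: 114×0.32 = 36.48, 114×0.36 = 41.04, 114×0.32 = 36.48.
cat           O        E   (O−E)²/E
left         24    36.48     4.2695
straight     53    41.04     3.4854
right        37    36.48     0.0074
Sum = 7.762

7.762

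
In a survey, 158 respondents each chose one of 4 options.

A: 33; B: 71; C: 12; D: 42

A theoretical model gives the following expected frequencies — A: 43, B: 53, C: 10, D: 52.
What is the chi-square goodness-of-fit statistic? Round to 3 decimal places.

χ² = (33−43)²/43 + (71−53)²/53 + (12−10)²/10 + (42−52)²/52
   = 2.3256 + 6.1132 + 0.4000 + 1.9231
Sum = 10.762

10.762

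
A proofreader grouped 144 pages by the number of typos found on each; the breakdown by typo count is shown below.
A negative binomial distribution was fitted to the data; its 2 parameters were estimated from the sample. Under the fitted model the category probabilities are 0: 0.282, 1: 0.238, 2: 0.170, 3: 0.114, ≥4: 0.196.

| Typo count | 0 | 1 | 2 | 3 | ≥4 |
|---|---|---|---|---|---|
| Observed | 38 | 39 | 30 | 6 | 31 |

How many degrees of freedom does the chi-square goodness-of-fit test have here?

There are k = 5 categories and 2 parameters estimated from the data, so df = 5 − 1 − 2 = 2.

2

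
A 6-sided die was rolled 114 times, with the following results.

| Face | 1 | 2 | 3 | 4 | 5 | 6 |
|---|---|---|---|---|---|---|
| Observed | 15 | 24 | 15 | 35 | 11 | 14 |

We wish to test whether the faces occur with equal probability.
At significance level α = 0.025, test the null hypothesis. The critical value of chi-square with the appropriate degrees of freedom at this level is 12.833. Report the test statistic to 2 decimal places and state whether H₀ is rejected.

21.16; reject

Expected count for each of the 6 categories: 114/6 = 19.
cat         O        E   (O−E)²/E
1          15       19      0.842
2          24       19      1.316
3          15       19      0.842
4          35       19     13.474
5          11       19      3.368
6          14       19      1.316
Sum = 21.16
df = 5. Since 21.16 > 12.833, we reject H₀.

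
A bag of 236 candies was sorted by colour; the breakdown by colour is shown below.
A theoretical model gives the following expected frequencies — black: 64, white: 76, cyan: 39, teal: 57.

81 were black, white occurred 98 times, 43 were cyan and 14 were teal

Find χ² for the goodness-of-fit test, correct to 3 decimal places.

43.733

black: (81 − 64)²/64 = 289/64 = 4.5156
white: (98 − 76)²/76 = 484/76 = 6.3684
cyan: (43 − 39)²/39 = 16/39 = 0.4103
teal: (14 − 57)²/57 = 1849/57 = 32.4386
Sum = 43.733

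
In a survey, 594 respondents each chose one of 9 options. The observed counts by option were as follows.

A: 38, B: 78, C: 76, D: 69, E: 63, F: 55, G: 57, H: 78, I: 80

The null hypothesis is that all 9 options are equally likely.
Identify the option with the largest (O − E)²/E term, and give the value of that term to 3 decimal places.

Under H₀ each category has probability 1/9, so each expected count is 594/9 = 66.
cat         O        E   (O−E)²/E
A          38       66    11.8788
B          78       66     2.1818
C          76       66     1.5152
D          69       66     0.1364
E          63       66     0.1364
F          55       66     1.8333
G          57       66     1.2273
H          78       66     2.1818
I          80       66     2.9697
The largest term is for A: 11.879.

A, 11.879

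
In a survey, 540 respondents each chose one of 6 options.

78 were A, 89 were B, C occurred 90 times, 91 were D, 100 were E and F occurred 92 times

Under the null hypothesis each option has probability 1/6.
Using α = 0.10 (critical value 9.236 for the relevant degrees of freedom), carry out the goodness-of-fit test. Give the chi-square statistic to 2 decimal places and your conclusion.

Under H₀ each category has probability 1/6, so each expected count is 540/6 = 90.
cat         O        E   (O−E)²/E
A          78       90      1.600
B          89       90      0.011
C          90       90      0.000
D          91       90      0.011
E         100       90      1.111
F          92       90      0.044
Sum = 2.78
df = 5. Since 2.78 < 9.236, we do not reject H₀.

2.78; do not reject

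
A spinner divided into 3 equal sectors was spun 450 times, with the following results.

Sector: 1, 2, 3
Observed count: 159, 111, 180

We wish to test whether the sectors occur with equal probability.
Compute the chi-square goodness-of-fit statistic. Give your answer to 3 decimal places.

Under H₀ each category has probability 1/3, so each expected count is 450/3 = 150.
cat         O        E   (O−E)²/E
1         159      150     0.5400
2         111      150    10.1400
3         180      150     6.0000
Sum = 16.680

16.680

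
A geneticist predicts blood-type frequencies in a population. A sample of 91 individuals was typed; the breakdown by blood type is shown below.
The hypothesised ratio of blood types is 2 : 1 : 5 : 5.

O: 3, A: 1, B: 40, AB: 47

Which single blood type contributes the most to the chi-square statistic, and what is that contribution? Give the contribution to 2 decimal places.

O, 8.64

Ratio total = 13. Expected counts: 91×2/13 = 14, 91×1/13 = 7, 91×5/13 = 35, 91×5/13 = 35.
χ² = (3−14)²/14 + (1−7)²/7 + (40−35)²/35 + (47−35)²/35
   = 8.643 + 5.143 + 0.714 + 4.114
The largest term is for O: 8.64.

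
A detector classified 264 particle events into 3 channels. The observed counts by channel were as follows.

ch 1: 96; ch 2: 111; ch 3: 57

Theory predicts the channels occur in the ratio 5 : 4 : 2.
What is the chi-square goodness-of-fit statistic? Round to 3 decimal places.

8.831

Ratio total = 11. Expected counts: 264×5/11 = 120, 264×4/11 = 96, 264×2/11 = 48.
cat         O        E   (O−E)²/E
ch 1       96      120     4.8000
ch 2      111       96     2.3438
ch 3       57       48     1.6875
Sum = 8.831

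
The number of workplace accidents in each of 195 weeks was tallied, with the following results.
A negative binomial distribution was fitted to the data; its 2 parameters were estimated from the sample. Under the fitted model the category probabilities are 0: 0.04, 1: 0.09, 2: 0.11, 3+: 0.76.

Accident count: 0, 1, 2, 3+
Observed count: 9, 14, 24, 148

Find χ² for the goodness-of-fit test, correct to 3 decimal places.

Expected counts E_i = n·p_i: 195×0.04 = 7.8, 195×0.09 = 17.55, 195×0.11 = 21.45, 195×0.76 = 148.2.
cat         O        E   (O−E)²/E
0           9      7.8     0.1846
1          14    17.55     0.7181
2          24    21.45     0.3031
3+        148    148.2     0.0003
Sum = 1.206

1.206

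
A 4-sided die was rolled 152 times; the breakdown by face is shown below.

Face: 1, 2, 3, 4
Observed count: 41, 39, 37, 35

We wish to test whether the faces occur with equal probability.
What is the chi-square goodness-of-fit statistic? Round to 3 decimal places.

0.526

Expected count for each of the 4 categories: 152/4 = 38.
1: (41 − 38)²/38 = 9/38 = 0.2368
2: (39 − 38)²/38 = 1/38 = 0.0263
3: (37 − 38)²/38 = 1/38 = 0.0263
4: (35 − 38)²/38 = 9/38 = 0.2368
Sum = 0.526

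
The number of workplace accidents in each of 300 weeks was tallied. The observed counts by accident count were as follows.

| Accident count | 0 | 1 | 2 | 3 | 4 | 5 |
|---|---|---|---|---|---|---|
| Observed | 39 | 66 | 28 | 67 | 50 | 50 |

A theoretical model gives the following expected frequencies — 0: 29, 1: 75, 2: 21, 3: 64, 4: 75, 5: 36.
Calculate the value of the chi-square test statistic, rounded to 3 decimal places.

20.780

χ² = (39−29)²/29 + (66−75)²/75 + (28−21)²/21 + (67−64)²/64 + (50−75)²/75 + (50−36)²/36
   = 3.4483 + 1.0800 + 2.3333 + 0.1406 + 8.3333 + 5.4444
Sum = 20.780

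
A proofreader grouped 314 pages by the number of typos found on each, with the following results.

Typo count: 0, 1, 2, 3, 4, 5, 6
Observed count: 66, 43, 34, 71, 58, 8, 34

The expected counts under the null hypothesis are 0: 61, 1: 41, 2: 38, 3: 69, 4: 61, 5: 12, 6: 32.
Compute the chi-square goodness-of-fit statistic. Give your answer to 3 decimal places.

2.592

χ² = (66−61)²/61 + (43−41)²/41 + (34−38)²/38 + (71−69)²/69 + (58−61)²/61 + (8−12)²/12 + (34−32)²/32
   = 0.4098 + 0.0976 + 0.4211 + 0.0580 + 0.1475 + 1.3333 + 0.1250
Sum = 2.592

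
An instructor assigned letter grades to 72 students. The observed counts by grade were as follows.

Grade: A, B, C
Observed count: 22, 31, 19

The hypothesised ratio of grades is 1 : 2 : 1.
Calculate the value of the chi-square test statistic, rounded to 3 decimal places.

1.639

Ratio total = 4. Expected counts: 72×1/4 = 18, 72×2/4 = 36, 72×1/4 = 18.
χ² = (22−18)²/18 + (31−36)²/36 + (19−18)²/18
   = 0.8889 + 0.6944 + 0.0556
Sum = 1.639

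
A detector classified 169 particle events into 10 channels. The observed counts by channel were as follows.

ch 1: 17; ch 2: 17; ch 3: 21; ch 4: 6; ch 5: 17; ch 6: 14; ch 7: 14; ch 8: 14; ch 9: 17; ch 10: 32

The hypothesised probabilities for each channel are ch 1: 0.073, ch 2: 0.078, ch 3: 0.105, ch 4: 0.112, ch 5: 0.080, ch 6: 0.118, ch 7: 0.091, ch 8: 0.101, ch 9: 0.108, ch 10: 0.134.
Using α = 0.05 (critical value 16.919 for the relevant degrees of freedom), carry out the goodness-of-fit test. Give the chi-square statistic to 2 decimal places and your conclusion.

Expected counts E_i = n·p_i: 169×0.073 = 12.337, 169×0.078 = 13.182, 169×0.105 = 17.745, 169×0.112 = 18.928, 169×0.080 = 13.52, 169×0.118 = 19.942, 169×0.091 = 15.379, 169×0.101 = 17.069, 169×0.108 = 18.252, 169×0.134 = 22.646.
χ² = (17−12.337)²/12.337 + (17−13.182)²/13.182 + (21−17.745)²/17.745 + (6−18.928)²/18.928 + (17−13.52)²/13.52 + (14−19.942)²/19.942 + (14−15.379)²/15.379 + (14−17.069)²/17.069 + (17−18.252)²/18.252 + (32−22.646)²/22.646
   = 1.762 + 1.106 + 0.597 + 8.830 + 0.896 + 1.771 + 0.124 + 0.552 + 0.086 + 3.864
Sum = 19.59
df = 9. Since 19.59 > 16.919, we reject H₀.

19.59; reject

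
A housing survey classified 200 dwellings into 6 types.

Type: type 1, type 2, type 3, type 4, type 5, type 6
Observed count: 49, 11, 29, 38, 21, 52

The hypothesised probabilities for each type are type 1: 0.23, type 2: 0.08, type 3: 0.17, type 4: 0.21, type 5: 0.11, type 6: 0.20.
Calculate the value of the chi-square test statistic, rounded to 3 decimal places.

6.520

Expected counts E_i = n·p_i: 200×0.23 = 46, 200×0.08 = 16, 200×0.17 = 34, 200×0.21 = 42, 200×0.11 = 22, 200×0.20 = 40.
cat         O        E   (O−E)²/E
type 1     49       46     0.1957
type 2     11       16     1.5625
type 3     29       34     0.7353
type 4     38       42     0.3810
type 5     21       22     0.0455
type 6     52       40     3.6000
Sum = 6.520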